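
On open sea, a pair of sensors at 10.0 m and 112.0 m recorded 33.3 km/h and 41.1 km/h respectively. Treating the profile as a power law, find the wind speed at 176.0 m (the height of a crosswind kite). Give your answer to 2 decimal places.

First find α: α = ln(V₂/V₁)/ln(z₂/z₁) = ln(41.1/33.3)/ln(112.0/10.0) = 0.21045/2.41591 = 0.0871
Extrapolate from 112.0 m to 176.0 m: V₃ = 41.1 × (176.0/112.0)^0.0871 = 41.1 × 1.0402 = 42.7505 km/h

42.75 km/h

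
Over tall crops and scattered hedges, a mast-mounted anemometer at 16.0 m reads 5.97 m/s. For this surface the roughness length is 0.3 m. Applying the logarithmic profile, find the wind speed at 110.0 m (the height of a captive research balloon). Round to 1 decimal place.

Log law: V(z) ∝ ln(z/z₀), so V₂/V₁ = ln(z₂/z₀) / ln(z₁/z₀).
ln(110.0/0.3) = 5.9045, ln(16.0/0.3) = 3.9766
V₂ = 5.97 × 5.9045/3.9766 = 5.97 × 1.4848 = 8.8643 m/s

8.9 m/s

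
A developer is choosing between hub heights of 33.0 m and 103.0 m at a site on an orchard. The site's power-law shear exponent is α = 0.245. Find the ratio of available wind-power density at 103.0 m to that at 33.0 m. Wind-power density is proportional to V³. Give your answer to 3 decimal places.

Speed ratio: V_B/V_A = (z_B/z_A)^α = (103.0/33.0)^0.245 = (3.1212)^0.245 = 1.32163
Power-density ratio: P_B/P_A = (V_B/V_A)³ = (1.32163)³ = 2.30849

2.308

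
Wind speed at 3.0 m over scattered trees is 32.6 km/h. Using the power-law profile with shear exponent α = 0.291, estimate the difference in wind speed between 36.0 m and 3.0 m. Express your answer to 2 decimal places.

Power law: V₂ = V₁ · (z₂/z₁)^α = 32.6 × (12.0000)^0.291 = 67.1830 km/h
ΔV = 67.1830 − 32.6 = 34.5830 km/h

34.58 km/h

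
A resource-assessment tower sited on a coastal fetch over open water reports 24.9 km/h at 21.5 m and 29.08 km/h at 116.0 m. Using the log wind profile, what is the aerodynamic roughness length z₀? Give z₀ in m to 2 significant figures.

z₀ ≈ 0.00094 m

Log law: V(z) ∝ ln(z/z₀). With r = V₁/V₂ = 24.9/29.08 = 0.85626,
r · ln(z₂/z₀) = ln(z₁/z₀) ⇒ ln z₀ = (ln z₁ − r·ln z₂)/(1 − r)
ln z₀ = (3.06805 − 0.85626×4.75359) / 0.14374 = -6.9726
z₀ = exp(-6.9726) = 0.0009372 m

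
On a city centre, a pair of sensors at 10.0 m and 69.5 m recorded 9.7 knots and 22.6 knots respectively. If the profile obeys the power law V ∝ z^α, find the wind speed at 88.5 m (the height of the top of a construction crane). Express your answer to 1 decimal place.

25.1 knots

First find α: α = ln(V₂/V₁)/ln(z₂/z₁) = ln(22.6/9.7)/ln(69.5/10.0) = 0.84582/1.93874 = 0.4363
Extrapolate from 69.5 m to 88.5 m: V₃ = 22.6 × (88.5/69.5)^0.4363 = 22.6 × 1.1112 = 25.1130 knots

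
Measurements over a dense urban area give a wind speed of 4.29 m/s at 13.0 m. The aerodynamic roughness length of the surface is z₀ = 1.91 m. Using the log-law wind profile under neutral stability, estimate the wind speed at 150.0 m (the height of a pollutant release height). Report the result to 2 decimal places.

Log law: V(z) ∝ ln(z/z₀), so V₂/V₁ = ln(z₂/z₀) / ln(z₁/z₀).
ln(150.0/1.91) = 4.3635, ln(13.0/1.91) = 1.9178
V₂ = 4.29 × 4.3635/1.9178 = 4.29 × 2.2752 = 9.7607 m/s

9.76 m/s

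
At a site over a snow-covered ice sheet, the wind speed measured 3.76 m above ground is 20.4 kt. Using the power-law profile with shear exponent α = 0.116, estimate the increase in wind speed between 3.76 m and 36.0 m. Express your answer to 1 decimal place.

6.1 kt

Power law: V₂ = V₁ · (z₂/z₁)^α = 20.4 × (9.5745)^0.116 = 26.5118 kt
ΔV = 26.5118 − 20.4 = 6.1118 kt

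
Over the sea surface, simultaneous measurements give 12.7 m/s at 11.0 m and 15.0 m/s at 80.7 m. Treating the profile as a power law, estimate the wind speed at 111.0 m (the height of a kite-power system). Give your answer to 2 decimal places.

First find α: α = ln(V₂/V₁)/ln(z₂/z₁) = ln(15.0/12.7)/ln(80.7/11.0) = 0.16645/1.99284 = 0.0835
Extrapolate from 80.7 m to 111.0 m: V₃ = 15.0 × (111.0/80.7)^0.0835 = 15.0 × 1.0270 = 15.4048 m/s

15.40 m/s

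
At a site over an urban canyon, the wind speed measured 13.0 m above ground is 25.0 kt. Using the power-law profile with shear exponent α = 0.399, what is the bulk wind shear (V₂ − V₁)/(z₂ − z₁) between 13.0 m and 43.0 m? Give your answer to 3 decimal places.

Power law: V₂ = V₁ · (z₂/z₁)^α = 25.0 × (3.3077)^0.399 = 40.2931 kt
ΔV/Δz = (40.2931 − 25.0)/(43.0 − 13.0) = 15.2931/30.0000 = 0.50977 kt/m

0.510 kt/m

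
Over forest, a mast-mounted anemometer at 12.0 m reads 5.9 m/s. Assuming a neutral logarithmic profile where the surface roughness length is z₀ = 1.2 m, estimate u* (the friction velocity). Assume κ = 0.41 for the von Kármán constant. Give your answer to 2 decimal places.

Log law: V(z) = (u*/κ) · ln(z/z₀) ⇒ u* = κ · V / ln(z/z₀)
u* = 0.41 × 5.9 / ln(12.0/1.2) = 0.41 × 5.9 / 2.3026
   = 2.4190 / 2.3026 = 1.0506 m/s

u* ≈ 1.05 m/s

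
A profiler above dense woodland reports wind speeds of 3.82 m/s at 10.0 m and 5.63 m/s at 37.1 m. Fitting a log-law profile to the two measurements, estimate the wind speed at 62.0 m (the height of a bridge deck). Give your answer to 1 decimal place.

6.3 m/s

Log law: V ∝ ln(z/z₀). From the pair, with r = V₁/V₂ = 0.67851,
ln z₀ = (ln z₁ − r·ln z₂)/(1 − r) = (2.3026 − 0.67851×3.6136)/0.32149 = -0.4643 → z₀ = 0.6285 m
V₃ = V₁ · ln(z₃/z₀)/ln(z₁/z₀) = 3.82 × 4.5915/2.7669 = 6.3390 m/s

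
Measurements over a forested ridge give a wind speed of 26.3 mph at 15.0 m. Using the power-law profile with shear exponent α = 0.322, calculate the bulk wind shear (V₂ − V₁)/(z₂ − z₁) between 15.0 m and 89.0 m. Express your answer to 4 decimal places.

0.2752 mph/m

Power law: V₂ = V₁ · (z₂/z₁)^α = 26.3 × (5.9333)^0.322 = 46.6614 mph
ΔV/Δz = (46.6614 − 26.3)/(89.0 − 15.0) = 20.3614/74.0000 = 0.27515 mph/m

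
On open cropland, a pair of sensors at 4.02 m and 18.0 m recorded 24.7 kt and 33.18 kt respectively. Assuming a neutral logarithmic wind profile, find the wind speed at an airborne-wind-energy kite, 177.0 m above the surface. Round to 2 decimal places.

46.11 kt

Log law: V ∝ ln(z/z₀). From the pair, with r = V₁/V₂ = 0.74442,
ln z₀ = (ln z₁ − r·ln z₂)/(1 − r) = (1.3913 − 0.74442×2.8904)/0.25558 = -2.9752 → z₀ = 0.05104 m
V₃ = V₁ · ln(z₃/z₀)/ln(z₁/z₀) = 24.7 × 8.1513/4.3665 = 46.1101 kt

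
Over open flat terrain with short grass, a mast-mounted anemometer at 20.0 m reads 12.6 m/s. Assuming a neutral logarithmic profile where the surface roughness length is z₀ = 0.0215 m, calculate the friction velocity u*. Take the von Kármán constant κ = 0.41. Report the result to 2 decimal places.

u* ≈ 0.76 m/s

Log law: V(z) = (u*/κ) · ln(z/z₀) ⇒ u* = κ · V / ln(z/z₀)
u* = 0.41 × 12.6 / ln(20.0/0.0215) = 0.41 × 12.6 / 6.8354
   = 5.1660 / 6.8354 = 0.7558 m/s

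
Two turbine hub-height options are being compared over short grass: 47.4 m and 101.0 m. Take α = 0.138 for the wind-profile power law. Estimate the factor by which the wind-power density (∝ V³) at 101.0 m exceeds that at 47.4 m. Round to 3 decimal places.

1.368

Speed ratio: V_B/V_A = (z_B/z_A)^α = (101.0/47.4)^0.138 = (2.1308)^0.138 = 1.11004
Power-density ratio: P_B/P_A = (V_B/V_A)³ = (1.11004)³ = 1.36778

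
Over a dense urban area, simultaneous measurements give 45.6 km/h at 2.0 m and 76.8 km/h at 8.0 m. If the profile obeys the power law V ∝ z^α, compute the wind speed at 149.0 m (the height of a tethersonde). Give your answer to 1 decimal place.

First find α: α = ln(V₂/V₁)/ln(z₂/z₁) = ln(76.8/45.6)/ln(8.0/2.0) = 0.52130/1.38629 = 0.3760
Extrapolate from 8.0 m to 149.0 m: V₃ = 76.8 × (149.0/8.0)^0.3760 = 76.8 × 3.0033 = 230.6553 km/h

230.7 km/h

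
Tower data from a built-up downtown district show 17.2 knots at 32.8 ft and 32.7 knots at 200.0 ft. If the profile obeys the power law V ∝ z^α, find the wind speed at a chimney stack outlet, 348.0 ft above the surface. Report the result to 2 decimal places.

First find α: α = ln(V₂/V₁)/ln(z₂/z₁) = ln(32.7/17.2)/ln(200.0/32.8) = 0.64247/1.80789 = 0.3554
Extrapolate from 200.0 ft to 348.0 ft: V₃ = 32.7 × (348.0/200.0)^0.3554 = 32.7 × 1.2175 = 39.8136 knots

39.81 knots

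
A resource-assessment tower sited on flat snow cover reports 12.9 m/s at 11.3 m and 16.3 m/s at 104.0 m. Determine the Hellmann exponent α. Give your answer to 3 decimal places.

α ≈ 0.105

Power law: V₂/V₁ = (z₂/z₁)^α ⇒ α = ln(V₂/V₁) / ln(z₂/z₁)
α = ln(16.3/12.9) / ln(104.0/11.3) = ln(1.2636) / ln(9.2035)
  = 0.23394 / 2.21959 = 0.10540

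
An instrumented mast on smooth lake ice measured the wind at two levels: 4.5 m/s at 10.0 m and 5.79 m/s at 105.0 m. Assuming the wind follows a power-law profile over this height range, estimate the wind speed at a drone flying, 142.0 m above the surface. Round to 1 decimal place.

6.0 m/s

First find α: α = ln(V₂/V₁)/ln(z₂/z₁) = ln(5.79/4.5)/ln(105.0/10.0) = 0.25205/2.35138 = 0.1072
Extrapolate from 105.0 m to 142.0 m: V₃ = 5.79 × (142.0/105.0)^0.1072 = 5.79 × 1.0329 = 5.9804 m/s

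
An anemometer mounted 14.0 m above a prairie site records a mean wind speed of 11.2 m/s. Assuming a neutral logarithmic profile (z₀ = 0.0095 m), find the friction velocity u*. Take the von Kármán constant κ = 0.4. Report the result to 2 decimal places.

Log law: V(z) = (u*/κ) · ln(z/z₀) ⇒ u* = κ · V / ln(z/z₀)
u* = 0.4 × 11.2 / ln(14.0/0.0095) = 0.4 × 11.2 / 7.2955
   = 4.4800 / 7.2955 = 0.6141 m/s

u* ≈ 0.61 m/s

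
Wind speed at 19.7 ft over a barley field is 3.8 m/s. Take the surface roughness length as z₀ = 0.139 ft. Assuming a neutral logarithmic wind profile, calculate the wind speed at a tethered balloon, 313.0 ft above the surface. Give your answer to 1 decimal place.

5.9 m/s

Log law: V(z) ∝ ln(z/z₀), so V₂/V₁ = ln(z₂/z₀) / ln(z₁/z₀).
ln(313.0/0.139) = 7.7195, ln(19.7/0.139) = 4.9539
V₂ = 3.8 × 7.7195/4.9539 = 3.8 × 1.5583 = 5.9214 m/s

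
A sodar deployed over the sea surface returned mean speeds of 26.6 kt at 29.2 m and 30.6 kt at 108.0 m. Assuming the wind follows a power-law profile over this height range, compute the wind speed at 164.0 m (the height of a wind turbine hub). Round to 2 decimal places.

32.00 kt

First find α: α = ln(V₂/V₁)/ln(z₂/z₁) = ln(30.6/26.6)/ln(108.0/29.2) = 0.14009/1.30796 = 0.1071
Extrapolate from 108.0 m to 164.0 m: V₃ = 30.6 × (164.0/108.0)^0.1071 = 30.6 × 1.0458 = 32.0002 kt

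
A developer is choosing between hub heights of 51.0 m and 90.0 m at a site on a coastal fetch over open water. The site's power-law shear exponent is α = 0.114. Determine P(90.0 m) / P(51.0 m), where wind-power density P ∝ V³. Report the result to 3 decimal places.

1.214

Speed ratio: V_B/V_A = (z_B/z_A)^α = (90.0/51.0)^0.114 = (1.7647)^0.114 = 1.06689
Power-density ratio: P_B/P_A = (V_B/V_A)³ = (1.06689)³ = 1.21440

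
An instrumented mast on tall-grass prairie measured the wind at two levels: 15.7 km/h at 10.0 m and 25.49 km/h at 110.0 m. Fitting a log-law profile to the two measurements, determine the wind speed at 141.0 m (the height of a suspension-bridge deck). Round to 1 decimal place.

26.5 km/h

Log law: V ∝ ln(z/z₀). From the pair, with r = V₁/V₂ = 0.61593,
ln z₀ = (ln z₁ − r·ln z₂)/(1 − r) = (2.3026 − 0.61593×4.7005)/0.38407 = -1.5429 → z₀ = 0.2138 m
V₃ = V₁ · ln(z₃/z₀)/ln(z₁/z₀) = 15.7 × 6.4916/3.8455 = 26.5037 km/h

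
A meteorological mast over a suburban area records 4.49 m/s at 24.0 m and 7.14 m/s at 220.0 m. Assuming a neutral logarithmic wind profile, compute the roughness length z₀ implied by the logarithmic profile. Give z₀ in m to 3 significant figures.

z₀ ≈ 0.562 m

Log law: V(z) ∝ ln(z/z₀). With r = V₁/V₂ = 4.49/7.14 = 0.62885,
r · ln(z₂/z₀) = ln(z₁/z₀) ⇒ ln z₀ = (ln z₁ − r·ln z₂)/(1 − r)
ln z₀ = (3.17805 − 0.62885×5.39363) / 0.37115 = -0.5759
z₀ = exp(-0.5759) = 0.5622 m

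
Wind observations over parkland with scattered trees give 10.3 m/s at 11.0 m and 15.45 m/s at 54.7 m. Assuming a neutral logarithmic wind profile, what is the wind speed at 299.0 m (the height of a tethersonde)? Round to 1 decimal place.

Log law: V ∝ ln(z/z₀). From the pair, with r = V₁/V₂ = 0.66667,
ln z₀ = (ln z₁ − r·ln z₂)/(1 − r) = (2.3979 − 0.66667×4.0019)/0.33333 = -0.8100 → z₀ = 0.4448 m
V₃ = V₁ · ln(z₃/z₀)/ln(z₁/z₀) = 10.3 × 6.5105/3.2079 = 20.9038 m/s

20.9 m/s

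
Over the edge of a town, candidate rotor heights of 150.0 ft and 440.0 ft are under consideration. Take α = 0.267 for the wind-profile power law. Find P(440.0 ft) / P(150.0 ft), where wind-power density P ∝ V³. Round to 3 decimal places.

2.368

Speed ratio: V_B/V_A = (z_B/z_A)^α = (440.0/150.0)^0.267 = (2.9333)^0.267 = 1.33286
Power-density ratio: P_B/P_A = (V_B/V_A)³ = (1.33286)³ = 2.36786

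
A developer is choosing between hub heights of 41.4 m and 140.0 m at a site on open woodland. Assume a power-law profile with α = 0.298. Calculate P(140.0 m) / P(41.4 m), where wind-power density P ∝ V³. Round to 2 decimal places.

Speed ratio: V_B/V_A = (z_B/z_A)^α = (140.0/41.4)^0.298 = (3.3816)^0.298 = 1.43774
Power-density ratio: P_B/P_A = (V_B/V_A)³ = (1.43774)³ = 2.97194

2.97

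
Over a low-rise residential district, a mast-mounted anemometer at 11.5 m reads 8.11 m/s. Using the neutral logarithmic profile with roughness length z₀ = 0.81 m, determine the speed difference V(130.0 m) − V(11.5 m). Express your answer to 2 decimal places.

7.41 m/s

Log law: V₂ = V₁ · ln(z₂/z₀)/ln(z₁/z₀) = 8.11 × 5.0783/2.6531 = 15.5234 m/s
ΔV = 15.5234 − 8.11 = 7.4134 m/s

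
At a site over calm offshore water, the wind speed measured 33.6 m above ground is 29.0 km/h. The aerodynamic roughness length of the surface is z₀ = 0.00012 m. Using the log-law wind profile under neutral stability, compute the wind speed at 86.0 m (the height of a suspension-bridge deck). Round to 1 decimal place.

Log law: V(z) ∝ ln(z/z₀), so V₂/V₁ = ln(z₂/z₀) / ln(z₁/z₀).
ln(86.0/0.00012) = 13.4824, ln(33.6/0.00012) = 12.5425
V₂ = 29.0 × 13.4824/12.5425 = 29.0 × 1.0749 = 31.1730 km/h

31.2 km/h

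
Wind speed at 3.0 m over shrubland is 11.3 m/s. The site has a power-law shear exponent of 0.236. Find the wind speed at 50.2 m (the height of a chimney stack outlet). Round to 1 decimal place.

22.0 m/s

Power-law profile: V₂ = V₁ · (z₂/z₁)^α
V₂ = 11.3 × (50.2/3.0)^0.236 = 11.3 × (16.7333)^0.236
    = 11.3 × 1.9443 = 21.9707 m/s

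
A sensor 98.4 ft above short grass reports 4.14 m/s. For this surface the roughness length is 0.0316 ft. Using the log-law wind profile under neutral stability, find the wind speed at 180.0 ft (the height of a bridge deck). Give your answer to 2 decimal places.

Log law: V(z) ∝ ln(z/z₀), so V₂/V₁ = ln(z₂/z₀) / ln(z₁/z₀).
ln(180.0/0.0316) = 8.6476, ln(98.4/0.0316) = 8.0436
V₂ = 4.14 × 8.6476/8.0436 = 4.14 × 1.0751 = 4.4508 m/s

4.45 m/s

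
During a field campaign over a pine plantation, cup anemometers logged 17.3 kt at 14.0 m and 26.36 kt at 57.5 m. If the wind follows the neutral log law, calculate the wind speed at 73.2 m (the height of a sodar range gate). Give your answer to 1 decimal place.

Log law: V ∝ ln(z/z₀). From the pair, with r = V₁/V₂ = 0.65630,
ln z₀ = (ln z₁ − r·ln z₂)/(1 − r) = (2.6391 − 0.65630×4.0518)/0.34370 = -0.0585 → z₀ = 0.9431 m
V₃ = V₁ · ln(z₃/z₀)/ln(z₁/z₀) = 17.3 × 4.3517/2.6976 = 27.9082 kt

27.9 kt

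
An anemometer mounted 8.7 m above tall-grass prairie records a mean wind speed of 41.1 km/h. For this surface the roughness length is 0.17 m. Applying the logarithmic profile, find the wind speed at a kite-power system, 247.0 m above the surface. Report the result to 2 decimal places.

Log law: V(z) ∝ ln(z/z₀), so V₂/V₁ = ln(z₂/z₀) / ln(z₁/z₀).
ln(247.0/0.17) = 7.2813, ln(8.7/0.17) = 3.9353
V₂ = 41.1 × 7.2813/3.9353 = 41.1 × 1.8503 = 76.0463 km/h

76.05 km/h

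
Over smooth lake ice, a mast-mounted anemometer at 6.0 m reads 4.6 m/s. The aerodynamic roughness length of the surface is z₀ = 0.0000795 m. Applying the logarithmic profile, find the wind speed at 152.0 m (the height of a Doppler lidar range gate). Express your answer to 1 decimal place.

5.9 m/s

Log law: V(z) ∝ ln(z/z₀), so V₂/V₁ = ln(z₂/z₀) / ln(z₁/z₀).
ln(152.0/0.0000795) = 14.4636, ln(6.0/0.0000795) = 11.2315
V₂ = 4.6 × 14.4636/11.2315 = 4.6 × 1.2878 = 5.9238 m/s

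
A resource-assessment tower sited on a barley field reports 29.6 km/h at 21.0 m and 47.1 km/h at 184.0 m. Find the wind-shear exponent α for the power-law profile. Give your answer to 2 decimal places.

α ≈ 0.21

Power law: V₂/V₁ = (z₂/z₁)^α ⇒ α = ln(V₂/V₁) / ln(z₂/z₁)
α = ln(47.1/29.6) / ln(184.0/21.0) = ln(1.5912) / ln(8.7619)
  = 0.46450 / 2.17041 = 0.21401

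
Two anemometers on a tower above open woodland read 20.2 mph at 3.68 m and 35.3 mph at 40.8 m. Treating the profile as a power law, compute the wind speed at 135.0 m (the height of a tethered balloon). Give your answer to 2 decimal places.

First find α: α = ln(V₂/V₁)/ln(z₂/z₁) = ln(35.3/20.2)/ln(40.8/3.68) = 0.55820/2.40577 = 0.2320
Extrapolate from 40.8 m to 135.0 m: V₃ = 35.3 × (135.0/40.8)^0.2320 = 35.3 × 1.3200 = 46.5964 mph

46.60 mph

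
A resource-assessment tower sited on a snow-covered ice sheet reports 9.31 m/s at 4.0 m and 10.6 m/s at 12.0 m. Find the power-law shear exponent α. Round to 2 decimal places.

α ≈ 0.12

Power law: V₂/V₁ = (z₂/z₁)^α ⇒ α = ln(V₂/V₁) / ln(z₂/z₁)
α = ln(10.6/9.31) / ln(12.0/4.0) = ln(1.1386) / ln(3.0000)
  = 0.12976 / 1.09861 = 0.11812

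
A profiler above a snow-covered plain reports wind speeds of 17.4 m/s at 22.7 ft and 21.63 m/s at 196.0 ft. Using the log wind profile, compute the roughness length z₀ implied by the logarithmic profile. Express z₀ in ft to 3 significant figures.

z₀ ≈ 0.00320 ft

Log law: V(z) ∝ ln(z/z₀). With r = V₁/V₂ = 17.4/21.63 = 0.80444,
r · ln(z₂/z₀) = ln(z₁/z₀) ⇒ ln z₀ = (ln z₁ − r·ln z₂)/(1 − r)
ln z₀ = (3.12236 − 0.80444×5.27811) / 0.19556 = -5.7453
z₀ = exp(-5.7453) = 0.003198 ft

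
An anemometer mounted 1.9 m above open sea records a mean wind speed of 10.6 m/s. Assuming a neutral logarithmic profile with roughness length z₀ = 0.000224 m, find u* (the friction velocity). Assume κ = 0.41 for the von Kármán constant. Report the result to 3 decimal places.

Log law: V(z) = (u*/κ) · ln(z/z₀) ⇒ u* = κ · V / ln(z/z₀)
u* = 0.41 × 10.6 / ln(1.9/0.000224) = 0.41 × 10.6 / 9.0457
   = 4.3460 / 9.0457 = 0.4804 m/s

u* ≈ 0.480 m/s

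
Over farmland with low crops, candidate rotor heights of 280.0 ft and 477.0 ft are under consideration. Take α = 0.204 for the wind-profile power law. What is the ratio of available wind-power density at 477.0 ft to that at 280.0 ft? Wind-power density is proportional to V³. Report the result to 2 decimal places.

1.39

Speed ratio: V_B/V_A = (z_B/z_A)^α = (477.0/280.0)^0.204 = (1.7036)^0.204 = 1.11480
Power-density ratio: P_B/P_A = (V_B/V_A)³ = (1.11480)³ = 1.38546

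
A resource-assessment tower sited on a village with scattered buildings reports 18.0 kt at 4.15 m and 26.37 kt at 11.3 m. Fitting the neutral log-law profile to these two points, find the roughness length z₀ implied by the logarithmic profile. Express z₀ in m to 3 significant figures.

z₀ ≈ 0.481 m

Log law: V(z) ∝ ln(z/z₀). With r = V₁/V₂ = 18.0/26.37 = 0.68259,
r · ln(z₂/z₀) = ln(z₁/z₀) ⇒ ln z₀ = (ln z₁ − r·ln z₂)/(1 − r)
ln z₀ = (1.42311 − 0.68259×2.42480) / 0.31741 = -0.7311
z₀ = exp(-0.7311) = 0.4814 m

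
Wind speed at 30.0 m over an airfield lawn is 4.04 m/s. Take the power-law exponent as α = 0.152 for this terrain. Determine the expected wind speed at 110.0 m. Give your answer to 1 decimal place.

Power-law profile: V₂ = V₁ · (z₂/z₁)^α
V₂ = 4.04 × (110.0/30.0)^0.152 = 4.04 × (3.6667)^0.152
    = 4.04 × 1.2183 = 4.9221 m/s

4.9 m/s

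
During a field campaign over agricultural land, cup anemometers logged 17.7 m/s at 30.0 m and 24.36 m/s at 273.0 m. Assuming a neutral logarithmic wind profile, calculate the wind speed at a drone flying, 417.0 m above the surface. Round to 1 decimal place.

Log law: V ∝ ln(z/z₀). From the pair, with r = V₁/V₂ = 0.72660,
ln z₀ = (ln z₁ − r·ln z₂)/(1 − r) = (3.4012 − 0.72660×5.6095)/0.27340 = -2.4676 → z₀ = 0.08478 m
V₃ = V₁ · ln(z₃/z₀)/ln(z₁/z₀) = 17.7 × 8.5007/5.8688 = 25.6376 m/s

25.6 m/s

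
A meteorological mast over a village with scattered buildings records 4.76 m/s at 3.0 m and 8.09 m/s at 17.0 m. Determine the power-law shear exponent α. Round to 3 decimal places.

Power law: V₂/V₁ = (z₂/z₁)^α ⇒ α = ln(V₂/V₁) / ln(z₂/z₁)
α = ln(8.09/4.76) / ln(17.0/3.0) = ln(1.6996) / ln(5.6667)
  = 0.53038 / 1.73460 = 0.30577

α ≈ 0.306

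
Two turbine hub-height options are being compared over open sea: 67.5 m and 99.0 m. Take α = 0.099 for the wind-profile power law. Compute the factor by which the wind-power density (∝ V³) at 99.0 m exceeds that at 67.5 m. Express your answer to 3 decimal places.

Speed ratio: V_B/V_A = (z_B/z_A)^α = (99.0/67.5)^0.099 = (1.4667)^0.099 = 1.03864
Power-density ratio: P_B/P_A = (V_B/V_A)³ = (1.03864)³ = 1.12047

1.120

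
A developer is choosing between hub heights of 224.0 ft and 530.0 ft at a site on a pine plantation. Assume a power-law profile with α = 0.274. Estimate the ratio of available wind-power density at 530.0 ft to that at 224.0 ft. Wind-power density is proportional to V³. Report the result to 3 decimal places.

2.030

Speed ratio: V_B/V_A = (z_B/z_A)^α = (530.0/224.0)^0.274 = (2.3661)^0.274 = 1.26615
Power-density ratio: P_B/P_A = (V_B/V_A)³ = (1.26615)³ = 2.02979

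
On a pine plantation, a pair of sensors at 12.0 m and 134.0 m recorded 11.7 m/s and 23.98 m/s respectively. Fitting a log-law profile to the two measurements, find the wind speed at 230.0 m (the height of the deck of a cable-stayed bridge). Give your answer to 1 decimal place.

26.7 m/s

Log law: V ∝ ln(z/z₀). From the pair, with r = V₁/V₂ = 0.48791,
ln z₀ = (ln z₁ − r·ln z₂)/(1 − r) = (2.4849 − 0.48791×4.8978)/0.51209 = 0.1859 → z₀ = 1.204 m
V₃ = V₁ · ln(z₃/z₀)/ln(z₁/z₀) = 11.7 × 5.2521/2.2990 = 26.7294 m/s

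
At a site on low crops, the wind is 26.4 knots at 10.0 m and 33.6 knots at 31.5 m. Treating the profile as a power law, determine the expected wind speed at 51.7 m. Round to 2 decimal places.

37.29 knots

First find α: α = ln(V₂/V₁)/ln(z₂/z₁) = ln(33.6/26.4)/ln(31.5/10.0) = 0.24116/1.14740 = 0.2102
Extrapolate from 31.5 m to 51.7 m: V₃ = 33.6 × (51.7/31.5)^0.2102 = 33.6 × 1.1098 = 37.2877 knots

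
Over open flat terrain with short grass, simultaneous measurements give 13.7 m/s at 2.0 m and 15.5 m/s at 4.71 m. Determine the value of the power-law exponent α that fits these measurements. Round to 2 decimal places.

α ≈ 0.14

Power law: V₂/V₁ = (z₂/z₁)^α ⇒ α = ln(V₂/V₁) / ln(z₂/z₁)
α = ln(15.5/13.7) / ln(4.71/2.0) = ln(1.1314) / ln(2.3550)
  = 0.12344 / 0.85654 = 0.14412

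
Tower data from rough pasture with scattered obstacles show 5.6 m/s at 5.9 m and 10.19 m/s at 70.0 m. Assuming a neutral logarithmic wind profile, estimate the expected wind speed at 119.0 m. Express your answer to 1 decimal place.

11.2 m/s

Log law: V ∝ ln(z/z₀). From the pair, with r = V₁/V₂ = 0.54956,
ln z₀ = (ln z₁ − r·ln z₂)/(1 − r) = (1.7750 − 0.54956×4.2485)/0.45044 = -1.2429 → z₀ = 0.2886 m
V₃ = V₁ · ln(z₃/z₀)/ln(z₁/z₀) = 5.6 × 6.0220/3.0178 = 11.1747 m/s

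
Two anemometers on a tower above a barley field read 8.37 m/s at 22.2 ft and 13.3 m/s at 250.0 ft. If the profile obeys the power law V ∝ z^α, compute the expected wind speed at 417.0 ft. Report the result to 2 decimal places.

14.67 m/s

First find α: α = ln(V₂/V₁)/ln(z₂/z₁) = ln(13.3/8.37)/ln(250.0/22.2) = 0.46311/2.42137 = 0.1913
Extrapolate from 250.0 ft to 417.0 ft: V₃ = 13.3 × (417.0/250.0)^0.1913 = 13.3 × 1.1028 = 14.6673 m/s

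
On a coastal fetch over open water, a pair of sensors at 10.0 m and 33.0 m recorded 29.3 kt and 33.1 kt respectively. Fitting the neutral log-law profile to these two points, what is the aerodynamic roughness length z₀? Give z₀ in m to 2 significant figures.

Log law: V(z) ∝ ln(z/z₀). With r = V₁/V₂ = 29.3/33.1 = 0.88520,
r · ln(z₂/z₀) = ln(z₁/z₀) ⇒ ln z₀ = (ln z₁ − r·ln z₂)/(1 − r)
ln z₀ = (2.30259 − 0.88520×3.49651) / 0.11480 = -6.9032
z₀ = exp(-6.9032) = 0.001005 m

z₀ ≈ 0.0010 m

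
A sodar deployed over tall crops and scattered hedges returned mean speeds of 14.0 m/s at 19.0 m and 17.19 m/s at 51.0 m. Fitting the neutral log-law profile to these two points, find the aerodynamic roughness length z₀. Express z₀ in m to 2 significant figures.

z₀ ≈ 0.25 m

Log law: V(z) ∝ ln(z/z₀). With r = V₁/V₂ = 14.0/17.19 = 0.81443,
r · ln(z₂/z₀) = ln(z₁/z₀) ⇒ ln z₀ = (ln z₁ − r·ln z₂)/(1 − r)
ln z₀ = (2.94444 − 0.81443×3.93183) / 0.18557 = -1.3889
z₀ = exp(-1.3889) = 0.2493 m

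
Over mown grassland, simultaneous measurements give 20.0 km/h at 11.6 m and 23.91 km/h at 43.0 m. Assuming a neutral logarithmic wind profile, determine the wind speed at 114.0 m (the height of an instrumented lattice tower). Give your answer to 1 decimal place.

26.8 km/h

Log law: V ∝ ln(z/z₀). From the pair, with r = V₁/V₂ = 0.83647,
ln z₀ = (ln z₁ − r·ln z₂)/(1 − r) = (2.4510 − 0.83647×3.7612)/0.16353 = -4.2508 → z₀ = 0.01425 m
V₃ = V₁ · ln(z₃/z₀)/ln(z₁/z₀) = 20.0 × 8.9870/6.7018 = 26.8197 km/h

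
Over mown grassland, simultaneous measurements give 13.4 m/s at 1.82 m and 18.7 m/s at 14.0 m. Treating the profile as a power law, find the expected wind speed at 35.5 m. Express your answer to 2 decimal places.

First find α: α = ln(V₂/V₁)/ln(z₂/z₁) = ln(18.7/13.4)/ln(14.0/1.82) = 0.33327/2.04022 = 0.1633
Extrapolate from 14.0 m to 35.5 m: V₃ = 18.7 × (35.5/14.0)^0.1633 = 18.7 × 1.1642 = 21.7696 m/s

21.77 m/s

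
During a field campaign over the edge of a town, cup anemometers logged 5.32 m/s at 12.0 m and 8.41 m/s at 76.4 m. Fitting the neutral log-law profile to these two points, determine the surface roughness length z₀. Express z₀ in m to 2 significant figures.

z₀ ≈ 0.50 m

Log law: V(z) ∝ ln(z/z₀). With r = V₁/V₂ = 5.32/8.41 = 0.63258,
r · ln(z₂/z₀) = ln(z₁/z₀) ⇒ ln z₀ = (ln z₁ − r·ln z₂)/(1 − r)
ln z₀ = (2.48491 − 0.63258×4.33598) / 0.36742 = -0.7021
z₀ = exp(-0.7021) = 0.4956 m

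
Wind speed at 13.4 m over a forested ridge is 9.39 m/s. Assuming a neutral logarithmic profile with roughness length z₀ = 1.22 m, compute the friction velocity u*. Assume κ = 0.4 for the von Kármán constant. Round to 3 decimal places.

Log law: V(z) = (u*/κ) · ln(z/z₀) ⇒ u* = κ · V / ln(z/z₀)
u* = 0.4 × 9.39 / ln(13.4/1.22) = 0.4 × 9.39 / 2.3964
   = 3.7560 / 2.3964 = 1.5673 m/s

u* ≈ 1.567 m/s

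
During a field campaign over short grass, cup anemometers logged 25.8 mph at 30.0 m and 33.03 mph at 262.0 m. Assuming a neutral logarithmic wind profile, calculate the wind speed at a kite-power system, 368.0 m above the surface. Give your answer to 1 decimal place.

34.2 mph

Log law: V ∝ ln(z/z₀). From the pair, with r = V₁/V₂ = 0.78111,
ln z₀ = (ln z₁ − r·ln z₂)/(1 − r) = (3.4012 − 0.78111×5.5683)/0.21889 = -4.3322 → z₀ = 0.01314 m
V₃ = V₁ · ln(z₃/z₀)/ln(z₁/z₀) = 25.8 × 10.2403/7.7334 = 34.1634 mph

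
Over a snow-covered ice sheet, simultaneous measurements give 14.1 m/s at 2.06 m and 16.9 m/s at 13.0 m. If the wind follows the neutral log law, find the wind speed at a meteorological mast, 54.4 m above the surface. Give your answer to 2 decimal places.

Log law: V ∝ ln(z/z₀). From the pair, with r = V₁/V₂ = 0.83432,
ln z₀ = (ln z₁ − r·ln z₂)/(1 − r) = (0.7227 − 0.83432×2.5649)/0.16568 = -8.5543 → z₀ = 0.0001927 m
V₃ = V₁ · ln(z₃/z₀)/ln(z₁/z₀) = 14.1 × 12.5507/9.2770 = 19.0756 m/s

19.08 m/s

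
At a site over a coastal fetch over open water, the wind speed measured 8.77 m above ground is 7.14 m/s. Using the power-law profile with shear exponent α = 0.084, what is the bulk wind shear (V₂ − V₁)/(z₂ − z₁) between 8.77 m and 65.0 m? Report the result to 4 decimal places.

0.0233 m/s/m

Power law: V₂ = V₁ · (z₂/z₁)^α = 7.14 × (7.4116)^0.084 = 8.4483 m/s
ΔV/Δz = (8.4483 − 7.14)/(65.0 − 8.77) = 1.3083/56.2300 = 0.02327 m/s/m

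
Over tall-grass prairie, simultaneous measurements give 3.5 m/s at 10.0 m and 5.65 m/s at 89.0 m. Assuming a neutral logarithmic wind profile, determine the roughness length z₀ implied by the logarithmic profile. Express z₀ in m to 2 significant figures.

z₀ ≈ 0.28 m

Log law: V(z) ∝ ln(z/z₀). With r = V₁/V₂ = 3.5/5.65 = 0.61947,
r · ln(z₂/z₀) = ln(z₁/z₀) ⇒ ln z₀ = (ln z₁ − r·ln z₂)/(1 − r)
ln z₀ = (2.30259 − 0.61947×4.48864) / 0.38053 = -1.2561
z₀ = exp(-1.2561) = 0.2848 m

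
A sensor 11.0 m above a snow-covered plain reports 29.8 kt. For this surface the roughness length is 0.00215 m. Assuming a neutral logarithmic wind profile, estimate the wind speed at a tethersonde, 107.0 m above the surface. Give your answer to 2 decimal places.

37.74 kt

Log law: V(z) ∝ ln(z/z₀), so V₂/V₁ = ln(z₂/z₀) / ln(z₁/z₀).
ln(107.0/0.00215) = 10.8151, ln(11.0/0.00215) = 8.5402
V₂ = 29.8 × 10.8151/8.5402 = 29.8 × 1.2664 = 37.7381 kt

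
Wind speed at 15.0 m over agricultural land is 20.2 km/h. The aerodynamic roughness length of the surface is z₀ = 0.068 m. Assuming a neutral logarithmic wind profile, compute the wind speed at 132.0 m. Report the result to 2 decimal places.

Log law: V(z) ∝ ln(z/z₀), so V₂/V₁ = ln(z₂/z₀) / ln(z₁/z₀).
ln(132.0/0.068) = 7.5710, ln(15.0/0.068) = 5.3963
V₂ = 20.2 × 7.5710/5.3963 = 20.2 × 1.4030 = 28.3408 km/h

28.34 km/h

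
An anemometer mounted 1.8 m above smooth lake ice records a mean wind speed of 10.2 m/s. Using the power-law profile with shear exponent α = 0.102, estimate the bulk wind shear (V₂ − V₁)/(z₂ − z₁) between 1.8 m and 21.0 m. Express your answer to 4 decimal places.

Power law: V₂ = V₁ · (z₂/z₁)^α = 10.2 × (11.6667)^0.102 = 13.1048 m/s
ΔV/Δz = (13.1048 − 10.2)/(21.0 − 1.8) = 2.9048/19.2000 = 0.15129 m/s/m

0.1513 m/s/m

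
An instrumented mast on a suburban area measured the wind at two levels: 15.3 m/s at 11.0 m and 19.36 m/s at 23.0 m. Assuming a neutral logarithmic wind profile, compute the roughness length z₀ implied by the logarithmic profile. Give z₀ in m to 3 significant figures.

z₀ ≈ 0.683 m

Log law: V(z) ∝ ln(z/z₀). With r = V₁/V₂ = 15.3/19.36 = 0.79029,
r · ln(z₂/z₀) = ln(z₁/z₀) ⇒ ln z₀ = (ln z₁ − r·ln z₂)/(1 − r)
ln z₀ = (2.39790 − 0.79029×3.13549) / 0.20971 = -0.3817
z₀ = exp(-0.3817) = 0.6827 m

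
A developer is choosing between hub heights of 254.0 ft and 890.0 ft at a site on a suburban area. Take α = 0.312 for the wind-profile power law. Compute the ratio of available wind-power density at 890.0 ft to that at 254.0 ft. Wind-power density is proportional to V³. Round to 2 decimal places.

3.23

Speed ratio: V_B/V_A = (z_B/z_A)^α = (890.0/254.0)^0.312 = (3.5039)^0.312 = 1.47877
Power-density ratio: P_B/P_A = (V_B/V_A)³ = (1.47877)³ = 3.23374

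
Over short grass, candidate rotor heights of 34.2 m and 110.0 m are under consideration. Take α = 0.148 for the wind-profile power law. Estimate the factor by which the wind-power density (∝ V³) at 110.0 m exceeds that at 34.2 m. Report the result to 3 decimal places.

Speed ratio: V_B/V_A = (z_B/z_A)^α = (110.0/34.2)^0.148 = (3.2164)^0.148 = 1.18875
Power-density ratio: P_B/P_A = (V_B/V_A)³ = (1.18875)³ = 1.67985

1.680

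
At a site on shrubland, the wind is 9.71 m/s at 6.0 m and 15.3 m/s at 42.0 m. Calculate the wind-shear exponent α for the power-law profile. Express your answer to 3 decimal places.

α ≈ 0.234

Power law: V₂/V₁ = (z₂/z₁)^α ⇒ α = ln(V₂/V₁) / ln(z₂/z₁)
α = ln(15.3/9.71) / ln(42.0/6.0) = ln(1.5757) / ln(7.0000)
  = 0.45470 / 1.94591 = 0.23367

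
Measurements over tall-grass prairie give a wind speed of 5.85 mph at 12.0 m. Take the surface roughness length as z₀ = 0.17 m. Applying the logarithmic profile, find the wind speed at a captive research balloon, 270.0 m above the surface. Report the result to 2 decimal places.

Log law: V(z) ∝ ln(z/z₀), so V₂/V₁ = ln(z₂/z₀) / ln(z₁/z₀).
ln(270.0/0.17) = 7.3704, ln(12.0/0.17) = 4.2569
V₂ = 5.85 × 7.3704/4.2569 = 5.85 × 1.7314 = 10.1288 mph

10.13 mph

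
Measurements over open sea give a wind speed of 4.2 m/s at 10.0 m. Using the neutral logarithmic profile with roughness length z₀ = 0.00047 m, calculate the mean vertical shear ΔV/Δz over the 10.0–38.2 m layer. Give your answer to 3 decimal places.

Log law: V₂ = V₁ · ln(z₂/z₀)/ln(z₁/z₀) = 4.2 × 11.3056/9.9654 = 4.7649 m/s
ΔV/Δz = (4.7649 − 4.2)/(38.2 − 10.0) = 0.5649/28.2000 = 0.02003 m/s/m

0.020 m/s/m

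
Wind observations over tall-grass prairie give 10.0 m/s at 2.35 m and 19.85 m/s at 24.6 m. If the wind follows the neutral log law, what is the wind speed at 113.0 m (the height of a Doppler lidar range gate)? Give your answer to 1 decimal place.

Log law: V ∝ ln(z/z₀). From the pair, with r = V₁/V₂ = 0.50378,
ln z₀ = (ln z₁ − r·ln z₂)/(1 − r) = (0.8544 − 0.50378×3.2027)/0.49622 = -1.5297 → z₀ = 0.2166 m
V₃ = V₁ · ln(z₃/z₀)/ln(z₁/z₀) = 10.0 × 6.2571/2.3841 = 26.2451 m/s

26.2 m/s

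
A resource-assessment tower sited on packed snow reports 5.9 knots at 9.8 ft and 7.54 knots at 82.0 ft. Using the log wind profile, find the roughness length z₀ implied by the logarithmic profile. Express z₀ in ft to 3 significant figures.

z₀ ≈ 0.00470 ft

Log law: V(z) ∝ ln(z/z₀). With r = V₁/V₂ = 5.9/7.54 = 0.78249,
r · ln(z₂/z₀) = ln(z₁/z₀) ⇒ ln z₀ = (ln z₁ − r·ln z₂)/(1 − r)
ln z₀ = (2.28238 − 0.78249×4.40672) / 0.21751 = -5.3600
z₀ = exp(-5.3600) = 0.004701 ft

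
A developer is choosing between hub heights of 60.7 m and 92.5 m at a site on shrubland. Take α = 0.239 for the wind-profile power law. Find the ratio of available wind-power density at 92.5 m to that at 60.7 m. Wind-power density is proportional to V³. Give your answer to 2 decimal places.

Speed ratio: V_B/V_A = (z_B/z_A)^α = (92.5/60.7)^0.239 = (1.5239)^0.239 = 1.10593
Power-density ratio: P_B/P_A = (V_B/V_A)³ = (1.10593)³ = 1.35262

1.35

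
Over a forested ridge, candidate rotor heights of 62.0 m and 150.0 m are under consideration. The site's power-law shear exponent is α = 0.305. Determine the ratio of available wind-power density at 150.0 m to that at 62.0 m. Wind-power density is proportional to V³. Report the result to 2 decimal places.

2.24

Speed ratio: V_B/V_A = (z_B/z_A)^α = (150.0/62.0)^0.305 = (2.4194)^0.305 = 1.30927
Power-density ratio: P_B/P_A = (V_B/V_A)³ = (1.30927)³ = 2.24432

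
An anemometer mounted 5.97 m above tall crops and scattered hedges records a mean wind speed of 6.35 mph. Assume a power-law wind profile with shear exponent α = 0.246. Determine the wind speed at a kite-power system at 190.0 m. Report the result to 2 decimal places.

14.88 mph

Power-law profile: V₂ = V₁ · (z₂/z₁)^α
V₂ = 6.35 × (190.0/5.97)^0.246 = 6.35 × (31.8258)^0.246
    = 6.35 × 2.3425 = 14.8750 mph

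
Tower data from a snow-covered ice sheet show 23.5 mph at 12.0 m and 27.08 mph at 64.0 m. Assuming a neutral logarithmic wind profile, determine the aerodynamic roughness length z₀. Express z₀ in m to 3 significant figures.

Log law: V(z) ∝ ln(z/z₀). With r = V₁/V₂ = 23.5/27.08 = 0.86780,
r · ln(z₂/z₀) = ln(z₁/z₀) ⇒ ln z₀ = (ln z₁ − r·ln z₂)/(1 − r)
ln z₀ = (2.48491 − 0.86780×4.15888) / 0.13220 = -8.5035
z₀ = exp(-8.5035) = 0.0002028 m

z₀ ≈ 0.000203 m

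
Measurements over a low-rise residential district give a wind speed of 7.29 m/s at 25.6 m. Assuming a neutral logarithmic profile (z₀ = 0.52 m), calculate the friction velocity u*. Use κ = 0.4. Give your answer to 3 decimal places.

Log law: V(z) = (u*/κ) · ln(z/z₀) ⇒ u* = κ · V / ln(z/z₀)
u* = 0.4 × 7.29 / ln(25.6/0.52) = 0.4 × 7.29 / 3.8965
   = 2.9160 / 3.8965 = 0.7484 m/s

u* ≈ 0.748 m/s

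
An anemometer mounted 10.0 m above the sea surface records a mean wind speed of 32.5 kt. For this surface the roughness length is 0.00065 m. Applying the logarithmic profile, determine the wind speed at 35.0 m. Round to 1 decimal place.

36.7 kt

Log law: V(z) ∝ ln(z/z₀), so V₂/V₁ = ln(z₂/z₀) / ln(z₁/z₀).
ln(35.0/0.00065) = 10.8939, ln(10.0/0.00065) = 9.6411
V₂ = 32.5 × 10.8939/9.6411 = 32.5 × 1.1299 = 36.7230 kt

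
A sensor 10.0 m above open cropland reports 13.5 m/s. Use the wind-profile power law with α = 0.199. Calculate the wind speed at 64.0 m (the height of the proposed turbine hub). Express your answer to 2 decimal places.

19.53 m/s

Power-law profile: V₂ = V₁ · (z₂/z₁)^α
V₂ = 13.5 × (64.0/10.0)^0.199 = 13.5 × (6.4000)^0.199
    = 13.5 × 1.4469 = 19.5328 m/s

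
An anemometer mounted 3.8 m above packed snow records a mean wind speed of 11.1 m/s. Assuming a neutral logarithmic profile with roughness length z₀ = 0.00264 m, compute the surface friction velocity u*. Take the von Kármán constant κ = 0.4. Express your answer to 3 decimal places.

u* ≈ 0.611 m/s

Log law: V(z) = (u*/κ) · ln(z/z₀) ⇒ u* = κ · V / ln(z/z₀)
u* = 0.4 × 11.1 / ln(3.8/0.00264) = 0.4 × 11.1 / 7.2720
   = 4.4400 / 7.2720 = 0.6106 m/s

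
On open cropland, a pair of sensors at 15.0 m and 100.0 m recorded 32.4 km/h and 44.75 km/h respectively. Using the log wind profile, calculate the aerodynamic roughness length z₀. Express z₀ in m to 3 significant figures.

Log law: V(z) ∝ ln(z/z₀). With r = V₁/V₂ = 32.4/44.75 = 0.72402,
r · ln(z₂/z₀) = ln(z₁/z₀) ⇒ ln z₀ = (ln z₁ − r·ln z₂)/(1 − r)
ln z₀ = (2.70805 − 0.72402×4.60517) / 0.27598 = -2.2690
z₀ = exp(-2.2690) = 0.1034 m

z₀ ≈ 0.103 m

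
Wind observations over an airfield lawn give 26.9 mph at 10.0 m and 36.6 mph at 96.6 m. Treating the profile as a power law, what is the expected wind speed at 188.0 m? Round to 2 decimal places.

First find α: α = ln(V₂/V₁)/ln(z₂/z₁) = ln(36.6/26.9)/ln(96.6/10.0) = 0.30792/2.26799 = 0.1358
Extrapolate from 96.6 m to 188.0 m: V₃ = 36.6 × (188.0/96.6)^0.1358 = 36.6 × 1.0946 = 40.0629 mph

40.06 mph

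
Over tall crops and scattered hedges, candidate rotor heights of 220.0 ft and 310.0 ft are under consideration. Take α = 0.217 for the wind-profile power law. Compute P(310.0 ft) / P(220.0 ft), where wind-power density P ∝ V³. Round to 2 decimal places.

1.25

Speed ratio: V_B/V_A = (z_B/z_A)^α = (310.0/220.0)^0.217 = (1.4091)^0.217 = 1.07726
Power-density ratio: P_B/P_A = (V_B/V_A)³ = (1.07726)³ = 1.25014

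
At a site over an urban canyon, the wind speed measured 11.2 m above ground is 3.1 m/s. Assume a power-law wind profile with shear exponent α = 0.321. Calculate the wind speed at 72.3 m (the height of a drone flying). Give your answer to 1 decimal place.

Power-law profile: V₂ = V₁ · (z₂/z₁)^α
V₂ = 3.1 × (72.3/11.2)^0.321 = 3.1 × (6.4554)^0.321
    = 3.1 × 1.8196 = 5.6409 m/s

5.6 m/s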